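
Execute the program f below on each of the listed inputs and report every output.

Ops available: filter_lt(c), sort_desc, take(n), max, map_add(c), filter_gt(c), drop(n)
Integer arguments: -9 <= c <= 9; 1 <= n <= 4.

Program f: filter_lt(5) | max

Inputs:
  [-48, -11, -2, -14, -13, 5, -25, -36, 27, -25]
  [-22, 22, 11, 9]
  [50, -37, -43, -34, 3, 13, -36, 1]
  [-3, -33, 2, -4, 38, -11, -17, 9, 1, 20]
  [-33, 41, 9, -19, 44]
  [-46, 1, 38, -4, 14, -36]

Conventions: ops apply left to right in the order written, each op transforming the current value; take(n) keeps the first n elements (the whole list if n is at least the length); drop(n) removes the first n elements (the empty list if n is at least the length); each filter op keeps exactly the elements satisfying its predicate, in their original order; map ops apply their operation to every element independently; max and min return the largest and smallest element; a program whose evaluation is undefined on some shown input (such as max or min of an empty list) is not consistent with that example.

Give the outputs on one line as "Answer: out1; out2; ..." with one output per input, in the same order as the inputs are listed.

Execution, op by op:
  [-48, -11, -2, -14, -13, 5, -25, -36, 27, -25] -> [-48, -11, -2, -14, -13, -25, -36, -25] -> -2
  [-22, 22, 11, 9] -> [-22] -> -22
  [50, -37, -43, -34, 3, 13, -36, 1] -> [-37, -43, -34, 3, -36, 1] -> 3
  [-3, -33, 2, -4, 38, -11, -17, 9, 1, 20] -> [-3, -33, 2, -4, -11, -17, 1] -> 2
  [-33, 41, 9, -19, 44] -> [-33, -19] -> -19
  [-46, 1, 38, -4, 14, -36] -> [-46, 1, -4, -36] -> 1

-2; -22; 3; 2; -19; 1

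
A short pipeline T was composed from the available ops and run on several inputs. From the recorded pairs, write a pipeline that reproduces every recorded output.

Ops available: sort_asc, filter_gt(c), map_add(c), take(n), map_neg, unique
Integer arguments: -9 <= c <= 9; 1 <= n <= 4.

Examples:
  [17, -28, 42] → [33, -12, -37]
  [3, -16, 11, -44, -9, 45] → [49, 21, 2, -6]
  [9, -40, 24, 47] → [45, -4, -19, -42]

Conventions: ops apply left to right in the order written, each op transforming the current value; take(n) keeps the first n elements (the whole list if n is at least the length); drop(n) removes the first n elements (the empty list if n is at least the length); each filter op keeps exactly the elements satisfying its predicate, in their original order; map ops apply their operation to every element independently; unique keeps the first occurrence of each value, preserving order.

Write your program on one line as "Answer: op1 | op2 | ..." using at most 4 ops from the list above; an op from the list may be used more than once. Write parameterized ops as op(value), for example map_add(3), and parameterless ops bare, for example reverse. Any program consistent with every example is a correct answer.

take(4) | sort_asc | map_add(-5) | map_neg

Check, running the answer program on each example:
  [17, -28, 42] -> [17, -28, 42] -> [-28, 17, 42] -> [-33, 12, 37] -> [33, -12, -37]
  [3, -16, 11, -44, -9, 45] -> [3, -16, 11, -44] -> [-44, -16, 3, 11] -> [-49, -21, -2, 6] -> [49, 21, 2, -6]
  [9, -40, 24, 47] -> [9, -40, 24, 47] -> [-40, 9, 24, 47] -> [-45, 4, 19, 42] -> [45, -4, -19, -42]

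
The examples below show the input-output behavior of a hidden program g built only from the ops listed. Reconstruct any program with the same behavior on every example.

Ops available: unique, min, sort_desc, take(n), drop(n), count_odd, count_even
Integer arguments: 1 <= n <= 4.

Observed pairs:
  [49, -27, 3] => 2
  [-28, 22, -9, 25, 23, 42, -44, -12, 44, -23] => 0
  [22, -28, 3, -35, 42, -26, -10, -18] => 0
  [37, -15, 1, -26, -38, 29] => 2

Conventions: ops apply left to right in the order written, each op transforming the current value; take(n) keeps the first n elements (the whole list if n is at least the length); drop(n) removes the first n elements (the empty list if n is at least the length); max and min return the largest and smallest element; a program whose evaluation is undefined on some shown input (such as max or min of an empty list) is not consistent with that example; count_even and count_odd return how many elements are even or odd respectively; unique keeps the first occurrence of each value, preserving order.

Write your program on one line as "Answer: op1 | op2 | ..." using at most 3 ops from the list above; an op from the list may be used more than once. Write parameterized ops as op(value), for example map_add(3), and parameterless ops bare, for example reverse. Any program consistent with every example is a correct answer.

take(2) | count_odd

Check, running the answer program on each example:
  [49, -27, 3] -> [49, -27] -> 2
  [-28, 22, -9, 25, 23, 42, -44, -12, 44, -23] -> [-28, 22] -> 0
  [22, -28, 3, -35, 42, -26, -10, -18] -> [22, -28] -> 0
  [37, -15, 1, -26, -38, 29] -> [37, -15] -> 2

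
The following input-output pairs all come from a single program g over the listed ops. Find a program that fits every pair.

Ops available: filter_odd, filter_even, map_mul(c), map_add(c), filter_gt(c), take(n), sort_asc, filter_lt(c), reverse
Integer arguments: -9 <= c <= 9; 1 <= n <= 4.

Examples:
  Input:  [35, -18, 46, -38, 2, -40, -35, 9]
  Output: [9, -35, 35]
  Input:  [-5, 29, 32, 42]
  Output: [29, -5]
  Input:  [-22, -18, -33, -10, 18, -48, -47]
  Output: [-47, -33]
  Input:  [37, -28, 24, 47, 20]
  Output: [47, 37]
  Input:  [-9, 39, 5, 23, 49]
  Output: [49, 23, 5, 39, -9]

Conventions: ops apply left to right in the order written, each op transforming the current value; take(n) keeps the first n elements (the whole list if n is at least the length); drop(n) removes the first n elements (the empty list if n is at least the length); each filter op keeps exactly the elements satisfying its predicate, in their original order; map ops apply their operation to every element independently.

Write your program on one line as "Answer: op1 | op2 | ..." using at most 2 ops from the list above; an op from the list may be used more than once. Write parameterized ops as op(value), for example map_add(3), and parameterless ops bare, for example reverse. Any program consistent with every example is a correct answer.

filter_odd | reverse

Check, running the answer program on each example:
  [35, -18, 46, -38, 2, -40, -35, 9] -> [35, -35, 9] -> [9, -35, 35]
  [-5, 29, 32, 42] -> [-5, 29] -> [29, -5]
  [-22, -18, -33, -10, 18, -48, -47] -> [-33, -47] -> [-47, -33]
  [37, -28, 24, 47, 20] -> [37, 47] -> [47, 37]
  [-9, 39, 5, 23, 49] -> [-9, 39, 5, 23, 49] -> [49, 23, 5, 39, -9]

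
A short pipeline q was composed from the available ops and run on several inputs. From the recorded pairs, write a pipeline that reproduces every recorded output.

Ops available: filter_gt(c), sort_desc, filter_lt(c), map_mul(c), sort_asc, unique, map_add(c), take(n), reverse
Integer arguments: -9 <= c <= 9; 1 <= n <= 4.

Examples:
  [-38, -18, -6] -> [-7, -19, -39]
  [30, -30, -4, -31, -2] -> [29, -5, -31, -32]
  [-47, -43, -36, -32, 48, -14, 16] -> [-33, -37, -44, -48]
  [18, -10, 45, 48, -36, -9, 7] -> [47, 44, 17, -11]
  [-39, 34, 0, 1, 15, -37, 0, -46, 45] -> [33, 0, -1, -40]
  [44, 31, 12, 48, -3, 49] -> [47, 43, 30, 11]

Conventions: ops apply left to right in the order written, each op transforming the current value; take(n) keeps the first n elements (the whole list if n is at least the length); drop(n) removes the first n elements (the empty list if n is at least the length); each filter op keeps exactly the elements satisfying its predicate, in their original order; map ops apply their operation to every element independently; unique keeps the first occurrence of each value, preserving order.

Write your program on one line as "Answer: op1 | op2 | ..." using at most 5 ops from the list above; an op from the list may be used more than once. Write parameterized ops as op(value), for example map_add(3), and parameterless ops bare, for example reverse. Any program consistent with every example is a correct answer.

take(4) | map_add(2) | sort_desc | map_add(-3)

Check, running the answer program on each example:
  [-38, -18, -6] -> [-38, -18, -6] -> [-36, -16, -4] -> [-4, -16, -36] -> [-7, -19, -39]
  [30, -30, -4, -31, -2] -> [30, -30, -4, -31] -> [32, -28, -2, -29] -> [32, -2, -28, -29] -> [29, -5, -31, -32]
  [-47, -43, -36, -32, 48, -14, 16] -> [-47, -43, -36, -32] -> [-45, -41, -34, -30] -> [-30, -34, -41, -45] -> [-33, -37, -44, -48]
  [18, -10, 45, 48, -36, -9, 7] -> [18, -10, 45, 48] -> [20, -8, 47, 50] -> [50, 47, 20, -8] -> [47, 44, 17, -11]
  [-39, 34, 0, 1, 15, -37, 0, -46, 45] -> [-39, 34, 0, 1] -> [-37, 36, 2, 3] -> [36, 3, 2, -37] -> [33, 0, -1, -40]
  [44, 31, 12, 48, -3, 49] -> [44, 31, 12, 48] -> [46, 33, 14, 50] -> [50, 46, 33, 14] -> [47, 43, 30, 11]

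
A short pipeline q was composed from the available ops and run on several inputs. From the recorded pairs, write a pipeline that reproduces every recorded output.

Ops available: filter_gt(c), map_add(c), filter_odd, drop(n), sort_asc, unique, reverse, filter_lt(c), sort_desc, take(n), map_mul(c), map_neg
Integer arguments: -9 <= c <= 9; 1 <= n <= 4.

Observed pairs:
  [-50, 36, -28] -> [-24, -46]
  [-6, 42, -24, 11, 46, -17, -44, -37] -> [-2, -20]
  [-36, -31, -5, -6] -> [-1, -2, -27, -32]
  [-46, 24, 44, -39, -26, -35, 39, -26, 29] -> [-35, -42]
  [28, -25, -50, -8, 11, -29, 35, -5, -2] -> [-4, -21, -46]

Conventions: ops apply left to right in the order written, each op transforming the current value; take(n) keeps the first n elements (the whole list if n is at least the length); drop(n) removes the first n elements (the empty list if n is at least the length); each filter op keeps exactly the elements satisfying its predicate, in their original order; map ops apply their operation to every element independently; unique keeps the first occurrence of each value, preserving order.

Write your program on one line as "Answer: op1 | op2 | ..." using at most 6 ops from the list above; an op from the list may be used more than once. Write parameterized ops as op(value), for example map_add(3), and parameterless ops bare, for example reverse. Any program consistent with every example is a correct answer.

map_add(4) | take(4) | reverse | filter_lt(6) | sort_desc

Check, running the answer program on each example:
  [-50, 36, -28] -> [-46, 40, -24] -> [-46, 40, -24] -> [-24, 40, -46] -> [-24, -46] -> [-24, -46]
  [-6, 42, -24, 11, 46, -17, -44, -37] -> [-2, 46, -20, 15, 50, -13, -40, -33] -> [-2, 46, -20, 15] -> [15, -20, 46, -2] -> [-20, -2] -> [-2, -20]
  [-36, -31, -5, -6] -> [-32, -27, -1, -2] -> [-32, -27, -1, -2] -> [-2, -1, -27, -32] -> [-2, -1, -27, -32] -> [-1, -2, -27, -32]
  [-46, 24, 44, -39, -26, -35, 39, -26, 29] -> [-42, 28, 48, -35, -22, -31, 43, -22, 33] -> [-42, 28, 48, -35] -> [-35, 48, 28, -42] -> [-35, -42] -> [-35, -42]
  [28, -25, -50, -8, 11, -29, 35, -5, -2] -> [32, -21, -46, -4, 15, -25, 39, -1, 2] -> [32, -21, -46, -4] -> [-4, -46, -21, 32] -> [-4, -46, -21] -> [-4, -21, -46]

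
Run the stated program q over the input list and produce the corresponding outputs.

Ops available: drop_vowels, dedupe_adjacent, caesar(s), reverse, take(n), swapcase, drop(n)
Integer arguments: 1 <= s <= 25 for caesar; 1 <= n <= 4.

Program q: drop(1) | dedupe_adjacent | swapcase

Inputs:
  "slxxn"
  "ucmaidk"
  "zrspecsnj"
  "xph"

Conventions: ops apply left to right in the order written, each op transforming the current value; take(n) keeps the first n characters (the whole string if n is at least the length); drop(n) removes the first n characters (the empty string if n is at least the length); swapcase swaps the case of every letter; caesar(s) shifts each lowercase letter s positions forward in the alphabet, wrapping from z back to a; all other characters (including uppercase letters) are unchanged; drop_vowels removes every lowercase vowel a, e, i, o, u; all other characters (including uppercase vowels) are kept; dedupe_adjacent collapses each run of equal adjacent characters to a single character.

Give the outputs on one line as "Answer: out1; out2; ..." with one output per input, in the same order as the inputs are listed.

Execution, op by op:
  "slxxn" -> "lxxn" -> "lxn" -> "LXN"
  "ucmaidk" -> "cmaidk" -> "cmaidk" -> "CMAIDK"
  "zrspecsnj" -> "rspecsnj" -> "rspecsnj" -> "RSPECSNJ"
  "xph" -> "ph" -> "ph" -> "PH"

"LXN"; "CMAIDK"; "RSPECSNJ"; "PH"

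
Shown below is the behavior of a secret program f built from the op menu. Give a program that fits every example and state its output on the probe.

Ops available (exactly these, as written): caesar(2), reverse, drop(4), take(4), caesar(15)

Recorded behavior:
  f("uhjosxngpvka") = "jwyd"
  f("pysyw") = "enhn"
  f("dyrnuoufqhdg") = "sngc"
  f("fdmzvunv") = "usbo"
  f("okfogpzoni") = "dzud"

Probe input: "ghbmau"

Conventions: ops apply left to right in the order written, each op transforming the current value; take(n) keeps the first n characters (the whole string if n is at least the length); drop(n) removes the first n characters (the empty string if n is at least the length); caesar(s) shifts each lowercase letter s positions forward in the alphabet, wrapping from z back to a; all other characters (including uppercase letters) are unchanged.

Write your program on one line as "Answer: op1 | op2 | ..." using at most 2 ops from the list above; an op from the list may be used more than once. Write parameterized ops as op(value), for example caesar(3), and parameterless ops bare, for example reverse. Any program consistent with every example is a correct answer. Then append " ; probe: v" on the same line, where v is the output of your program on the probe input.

take(4) | caesar(15) ; probe: "vwqb"

Check, running the answer program on each example:
  "uhjosxngpvka" -> "uhjo" -> "jwyd"
  "pysyw" -> "pysy" -> "enhn"
  "dyrnuoufqhdg" -> "dyrn" -> "sngc"
  "fdmzvunv" -> "fdmz" -> "usbo"
  "okfogpzoni" -> "okfo" -> "dzud"
  probe: "ghbmau" -> "ghbm" -> "vwqb"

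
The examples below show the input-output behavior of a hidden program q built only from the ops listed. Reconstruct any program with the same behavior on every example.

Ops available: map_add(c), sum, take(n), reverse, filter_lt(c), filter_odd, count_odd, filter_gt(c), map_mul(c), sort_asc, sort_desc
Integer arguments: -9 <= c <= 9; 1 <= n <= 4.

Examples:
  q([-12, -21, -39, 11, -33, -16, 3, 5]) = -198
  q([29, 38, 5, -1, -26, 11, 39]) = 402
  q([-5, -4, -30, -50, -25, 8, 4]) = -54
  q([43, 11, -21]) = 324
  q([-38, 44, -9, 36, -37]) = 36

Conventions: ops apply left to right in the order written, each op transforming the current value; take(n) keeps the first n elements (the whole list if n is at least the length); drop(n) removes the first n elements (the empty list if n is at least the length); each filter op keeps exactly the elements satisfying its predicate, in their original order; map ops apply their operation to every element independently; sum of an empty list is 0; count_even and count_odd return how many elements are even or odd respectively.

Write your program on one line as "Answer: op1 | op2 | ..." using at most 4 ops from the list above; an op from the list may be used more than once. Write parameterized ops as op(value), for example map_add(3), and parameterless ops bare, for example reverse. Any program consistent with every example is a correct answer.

take(3) | map_mul(6) | take(2) | sum

Check, running the answer program on each example:
  [-12, -21, -39, 11, -33, -16, 3, 5] -> [-12, -21, -39] -> [-72, -126, -234] -> [-72, -126] -> -198
  [29, 38, 5, -1, -26, 11, 39] -> [29, 38, 5] -> [174, 228, 30] -> [174, 228] -> 402
  [-5, -4, -30, -50, -25, 8, 4] -> [-5, -4, -30] -> [-30, -24, -180] -> [-30, -24] -> -54
  [43, 11, -21] -> [43, 11, -21] -> [258, 66, -126] -> [258, 66] -> 324
  [-38, 44, -9, 36, -37] -> [-38, 44, -9] -> [-228, 264, -54] -> [-228, 264] -> 36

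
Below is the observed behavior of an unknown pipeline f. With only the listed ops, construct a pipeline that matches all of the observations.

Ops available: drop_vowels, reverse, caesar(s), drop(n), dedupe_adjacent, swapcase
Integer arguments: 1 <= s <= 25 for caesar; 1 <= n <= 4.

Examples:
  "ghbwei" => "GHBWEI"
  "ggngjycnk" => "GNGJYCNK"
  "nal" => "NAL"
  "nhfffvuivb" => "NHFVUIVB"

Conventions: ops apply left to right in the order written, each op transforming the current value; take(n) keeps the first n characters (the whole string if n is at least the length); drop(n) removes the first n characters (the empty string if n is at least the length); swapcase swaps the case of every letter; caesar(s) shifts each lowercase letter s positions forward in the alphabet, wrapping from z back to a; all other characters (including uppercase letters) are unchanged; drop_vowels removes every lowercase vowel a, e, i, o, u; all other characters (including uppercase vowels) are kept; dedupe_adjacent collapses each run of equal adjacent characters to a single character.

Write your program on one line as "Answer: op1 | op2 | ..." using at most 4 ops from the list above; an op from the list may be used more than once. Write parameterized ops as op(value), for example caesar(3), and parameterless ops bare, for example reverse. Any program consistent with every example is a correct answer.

swapcase | reverse | dedupe_adjacent | reverse

Check, running the answer program on each example:
  "ghbwei" -> "GHBWEI" -> "IEWBHG" -> "IEWBHG" -> "GHBWEI"
  "ggngjycnk" -> "GGNGJYCNK" -> "KNCYJGNGG" -> "KNCYJGNG" -> "GNGJYCNK"
  "nal" -> "NAL" -> "LAN" -> "LAN" -> "NAL"
  "nhfffvuivb" -> "NHFFFVUIVB" -> "BVIUVFFFHN" -> "BVIUVFHN" -> "NHFVUIVB"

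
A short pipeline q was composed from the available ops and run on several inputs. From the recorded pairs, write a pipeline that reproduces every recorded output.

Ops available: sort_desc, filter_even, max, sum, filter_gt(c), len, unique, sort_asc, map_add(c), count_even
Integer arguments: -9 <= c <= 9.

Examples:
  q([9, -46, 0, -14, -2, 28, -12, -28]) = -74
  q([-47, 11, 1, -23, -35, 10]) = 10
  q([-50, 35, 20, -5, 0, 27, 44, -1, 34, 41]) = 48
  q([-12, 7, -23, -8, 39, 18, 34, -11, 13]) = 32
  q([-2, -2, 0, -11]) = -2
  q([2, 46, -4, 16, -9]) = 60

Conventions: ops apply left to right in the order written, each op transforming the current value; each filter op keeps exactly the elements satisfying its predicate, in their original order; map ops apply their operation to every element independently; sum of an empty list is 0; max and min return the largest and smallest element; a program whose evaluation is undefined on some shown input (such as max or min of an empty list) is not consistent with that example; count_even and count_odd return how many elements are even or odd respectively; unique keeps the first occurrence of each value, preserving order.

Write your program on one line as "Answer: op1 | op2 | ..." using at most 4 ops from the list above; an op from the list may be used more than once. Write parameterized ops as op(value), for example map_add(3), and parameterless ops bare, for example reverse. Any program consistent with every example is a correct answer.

filter_even | sort_asc | unique | sum

Check, running the answer program on each example:
  [9, -46, 0, -14, -2, 28, -12, -28] -> [-46, 0, -14, -2, 28, -12, -28] -> [-46, -28, -14, -12, -2, 0, 28] -> [-46, -28, -14, -12, -2, 0, 28] -> -74
  [-47, 11, 1, -23, -35, 10] -> [10] -> [10] -> [10] -> 10
  [-50, 35, 20, -5, 0, 27, 44, -1, 34, 41] -> [-50, 20, 0, 44, 34] -> [-50, 0, 20, 34, 44] -> [-50, 0, 20, 34, 44] -> 48
  [-12, 7, -23, -8, 39, 18, 34, -11, 13] -> [-12, -8, 18, 34] -> [-12, -8, 18, 34] -> [-12, -8, 18, 34] -> 32
  [-2, -2, 0, -11] -> [-2, -2, 0] -> [-2, -2, 0] -> [-2, 0] -> -2
  [2, 46, -4, 16, -9] -> [2, 46, -4, 16] -> [-4, 2, 16, 46] -> [-4, 2, 16, 46] -> 60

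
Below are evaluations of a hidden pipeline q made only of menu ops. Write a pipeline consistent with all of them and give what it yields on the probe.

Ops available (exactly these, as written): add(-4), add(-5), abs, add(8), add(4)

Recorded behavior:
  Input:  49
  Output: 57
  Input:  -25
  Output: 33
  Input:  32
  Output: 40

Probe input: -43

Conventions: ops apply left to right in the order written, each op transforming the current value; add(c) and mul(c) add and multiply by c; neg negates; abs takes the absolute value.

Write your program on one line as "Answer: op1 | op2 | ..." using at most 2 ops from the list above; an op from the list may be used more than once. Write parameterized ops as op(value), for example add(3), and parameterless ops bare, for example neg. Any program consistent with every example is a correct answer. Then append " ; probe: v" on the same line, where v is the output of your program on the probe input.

abs | add(8) ; probe: 51

Check, running the answer program on each example:
  49 -> 49 -> 57
  -25 -> 25 -> 33
  32 -> 32 -> 40
  probe: -43 -> 43 -> 51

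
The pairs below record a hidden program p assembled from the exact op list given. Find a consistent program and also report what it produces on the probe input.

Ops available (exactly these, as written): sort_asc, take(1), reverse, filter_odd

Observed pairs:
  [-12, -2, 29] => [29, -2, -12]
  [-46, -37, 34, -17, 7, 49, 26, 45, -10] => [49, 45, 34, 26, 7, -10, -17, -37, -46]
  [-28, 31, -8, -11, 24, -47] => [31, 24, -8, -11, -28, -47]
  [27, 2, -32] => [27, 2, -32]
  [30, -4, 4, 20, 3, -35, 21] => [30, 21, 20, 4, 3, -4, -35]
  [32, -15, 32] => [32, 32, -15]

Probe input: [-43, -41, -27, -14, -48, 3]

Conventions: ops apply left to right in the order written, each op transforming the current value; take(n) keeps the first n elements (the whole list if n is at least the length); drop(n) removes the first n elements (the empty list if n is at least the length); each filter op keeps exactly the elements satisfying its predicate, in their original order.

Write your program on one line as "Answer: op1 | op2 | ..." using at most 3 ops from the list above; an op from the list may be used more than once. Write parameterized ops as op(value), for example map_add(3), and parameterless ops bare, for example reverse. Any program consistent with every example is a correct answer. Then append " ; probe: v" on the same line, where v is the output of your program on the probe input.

sort_asc | reverse ; probe: [3, -14, -27, -41, -43, -48]

Check, running the answer program on each example:
  [-12, -2, 29] -> [-12, -2, 29] -> [29, -2, -12]
  [-46, -37, 34, -17, 7, 49, 26, 45, -10] -> [-46, -37, -17, -10, 7, 26, 34, 45, 49] -> [49, 45, 34, 26, 7, -10, -17, -37, -46]
  [-28, 31, -8, -11, 24, -47] -> [-47, -28, -11, -8, 24, 31] -> [31, 24, -8, -11, -28, -47]
  [27, 2, -32] -> [-32, 2, 27] -> [27, 2, -32]
  [30, -4, 4, 20, 3, -35, 21] -> [-35, -4, 3, 4, 20, 21, 30] -> [30, 21, 20, 4, 3, -4, -35]
  [32, -15, 32] -> [-15, 32, 32] -> [32, 32, -15]
  probe: [-43, -41, -27, -14, -48, 3] -> [-48, -43, -41, -27, -14, 3] -> [3, -14, -27, -41, -43, -48]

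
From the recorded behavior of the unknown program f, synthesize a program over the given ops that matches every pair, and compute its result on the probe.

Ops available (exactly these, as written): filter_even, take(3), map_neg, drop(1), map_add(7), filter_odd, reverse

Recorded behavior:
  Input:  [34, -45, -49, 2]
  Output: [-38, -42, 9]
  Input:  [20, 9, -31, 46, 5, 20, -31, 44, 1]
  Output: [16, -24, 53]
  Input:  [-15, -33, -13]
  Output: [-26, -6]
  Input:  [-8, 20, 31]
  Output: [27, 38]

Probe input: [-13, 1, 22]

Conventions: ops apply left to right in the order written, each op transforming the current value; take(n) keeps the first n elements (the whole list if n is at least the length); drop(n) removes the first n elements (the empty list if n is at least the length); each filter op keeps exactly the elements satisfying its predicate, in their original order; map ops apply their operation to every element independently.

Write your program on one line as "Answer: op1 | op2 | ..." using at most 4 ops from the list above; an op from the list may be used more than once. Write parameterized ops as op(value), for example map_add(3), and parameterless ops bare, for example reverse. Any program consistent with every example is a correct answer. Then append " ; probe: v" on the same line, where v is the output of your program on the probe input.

drop(1) | take(3) | map_add(7) ; probe: [8, 29]

Check, running the answer program on each example:
  [34, -45, -49, 2] -> [-45, -49, 2] -> [-45, -49, 2] -> [-38, -42, 9]
  [20, 9, -31, 46, 5, 20, -31, 44, 1] -> [9, -31, 46, 5, 20, -31, 44, 1] -> [9, -31, 46] -> [16, -24, 53]
  [-15, -33, -13] -> [-33, -13] -> [-33, -13] -> [-26, -6]
  [-8, 20, 31] -> [20, 31] -> [20, 31] -> [27, 38]
  probe: [-13, 1, 22] -> [1, 22] -> [1, 22] -> [8, 29]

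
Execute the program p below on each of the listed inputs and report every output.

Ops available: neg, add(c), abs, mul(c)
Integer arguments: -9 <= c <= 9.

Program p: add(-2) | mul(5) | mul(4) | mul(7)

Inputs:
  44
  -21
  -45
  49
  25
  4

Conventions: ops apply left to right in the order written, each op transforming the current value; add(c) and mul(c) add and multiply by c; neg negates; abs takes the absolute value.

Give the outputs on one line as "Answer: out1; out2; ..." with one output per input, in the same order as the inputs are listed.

5880; -3220; -6580; 6580; 3220; 280

Execution, op by op:
  44 -> 42 -> 210 -> 840 -> 5880
  -21 -> -23 -> -115 -> -460 -> -3220
  -45 -> -47 -> -235 -> -940 -> -6580
  49 -> 47 -> 235 -> 940 -> 6580
  25 -> 23 -> 115 -> 460 -> 3220
  4 -> 2 -> 10 -> 40 -> 280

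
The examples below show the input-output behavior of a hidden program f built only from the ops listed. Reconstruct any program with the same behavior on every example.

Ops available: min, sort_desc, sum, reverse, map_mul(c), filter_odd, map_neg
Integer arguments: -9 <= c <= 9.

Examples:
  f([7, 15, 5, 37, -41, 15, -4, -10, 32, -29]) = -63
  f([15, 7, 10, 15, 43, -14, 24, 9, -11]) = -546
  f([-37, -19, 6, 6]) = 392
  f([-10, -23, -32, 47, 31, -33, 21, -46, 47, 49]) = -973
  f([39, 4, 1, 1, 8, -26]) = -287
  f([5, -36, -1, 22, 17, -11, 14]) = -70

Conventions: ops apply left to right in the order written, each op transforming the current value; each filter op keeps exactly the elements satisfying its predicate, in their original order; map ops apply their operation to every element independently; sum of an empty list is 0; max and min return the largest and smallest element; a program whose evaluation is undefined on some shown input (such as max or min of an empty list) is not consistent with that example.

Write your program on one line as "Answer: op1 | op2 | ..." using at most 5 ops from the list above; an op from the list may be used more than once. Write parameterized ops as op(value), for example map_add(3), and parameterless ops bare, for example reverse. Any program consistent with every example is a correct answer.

filter_odd | reverse | map_mul(-7) | sum

Check, running the answer program on each example:
  [7, 15, 5, 37, -41, 15, -4, -10, 32, -29] -> [7, 15, 5, 37, -41, 15, -29] -> [-29, 15, -41, 37, 5, 15, 7] -> [203, -105, 287, -259, -35, -105, -49] -> -63
  [15, 7, 10, 15, 43, -14, 24, 9, -11] -> [15, 7, 15, 43, 9, -11] -> [-11, 9, 43, 15, 7, 15] -> [77, -63, -301, -105, -49, -105] -> -546
  [-37, -19, 6, 6] -> [-37, -19] -> [-19, -37] -> [133, 259] -> 392
  [-10, -23, -32, 47, 31, -33, 21, -46, 47, 49] -> [-23, 47, 31, -33, 21, 47, 49] -> [49, 47, 21, -33, 31, 47, -23] -> [-343, -329, -147, 231, -217, -329, 161] -> -973
  [39, 4, 1, 1, 8, -26] -> [39, 1, 1] -> [1, 1, 39] -> [-7, -7, -273] -> -287
  [5, -36, -1, 22, 17, -11, 14] -> [5, -1, 17, -11] -> [-11, 17, -1, 5] -> [77, -119, 7, -35] -> -70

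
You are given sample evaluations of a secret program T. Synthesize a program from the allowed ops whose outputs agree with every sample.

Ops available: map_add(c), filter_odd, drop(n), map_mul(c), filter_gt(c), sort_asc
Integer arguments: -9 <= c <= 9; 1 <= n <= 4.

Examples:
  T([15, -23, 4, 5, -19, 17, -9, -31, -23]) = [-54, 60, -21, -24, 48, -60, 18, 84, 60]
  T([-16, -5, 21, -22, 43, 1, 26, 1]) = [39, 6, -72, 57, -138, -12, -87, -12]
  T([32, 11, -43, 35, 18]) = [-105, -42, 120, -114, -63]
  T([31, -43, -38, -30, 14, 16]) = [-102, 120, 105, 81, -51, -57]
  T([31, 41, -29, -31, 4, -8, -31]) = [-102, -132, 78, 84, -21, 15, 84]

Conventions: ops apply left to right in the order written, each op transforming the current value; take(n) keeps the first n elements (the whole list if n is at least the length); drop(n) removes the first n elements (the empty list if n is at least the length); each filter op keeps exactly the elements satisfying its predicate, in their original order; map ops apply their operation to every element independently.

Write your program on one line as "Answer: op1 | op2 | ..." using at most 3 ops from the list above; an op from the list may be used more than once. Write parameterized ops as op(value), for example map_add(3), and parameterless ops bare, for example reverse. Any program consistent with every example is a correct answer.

map_add(3) | map_mul(-3)

Check, running the answer program on each example:
  [15, -23, 4, 5, -19, 17, -9, -31, -23] -> [18, -20, 7, 8, -16, 20, -6, -28, -20] -> [-54, 60, -21, -24, 48, -60, 18, 84, 60]
  [-16, -5, 21, -22, 43, 1, 26, 1] -> [-13, -2, 24, -19, 46, 4, 29, 4] -> [39, 6, -72, 57, -138, -12, -87, -12]
  [32, 11, -43, 35, 18] -> [35, 14, -40, 38, 21] -> [-105, -42, 120, -114, -63]
  [31, -43, -38, -30, 14, 16] -> [34, -40, -35, -27, 17, 19] -> [-102, 120, 105, 81, -51, -57]
  [31, 41, -29, -31, 4, -8, -31] -> [34, 44, -26, -28, 7, -5, -28] -> [-102, -132, 78, 84, -21, 15, 84]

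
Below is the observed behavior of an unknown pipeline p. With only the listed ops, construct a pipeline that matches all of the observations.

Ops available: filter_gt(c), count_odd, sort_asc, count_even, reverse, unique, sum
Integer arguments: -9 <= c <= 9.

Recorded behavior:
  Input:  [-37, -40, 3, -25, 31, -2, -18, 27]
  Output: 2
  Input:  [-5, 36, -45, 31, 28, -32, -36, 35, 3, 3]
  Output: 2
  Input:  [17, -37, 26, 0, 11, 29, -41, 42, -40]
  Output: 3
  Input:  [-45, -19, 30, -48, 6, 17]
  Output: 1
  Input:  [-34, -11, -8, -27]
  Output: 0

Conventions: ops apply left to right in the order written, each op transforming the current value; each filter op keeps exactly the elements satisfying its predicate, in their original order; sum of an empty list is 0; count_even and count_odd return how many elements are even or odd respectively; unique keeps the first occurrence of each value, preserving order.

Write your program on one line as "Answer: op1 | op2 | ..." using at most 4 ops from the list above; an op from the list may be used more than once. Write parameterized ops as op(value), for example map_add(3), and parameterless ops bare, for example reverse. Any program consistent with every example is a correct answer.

reverse | filter_gt(6) | count_odd

Check, running the answer program on each example:
  [-37, -40, 3, -25, 31, -2, -18, 27] -> [27, -18, -2, 31, -25, 3, -40, -37] -> [27, 31] -> 2
  [-5, 36, -45, 31, 28, -32, -36, 35, 3, 3] -> [3, 3, 35, -36, -32, 28, 31, -45, 36, -5] -> [35, 28, 31, 36] -> 2
  [17, -37, 26, 0, 11, 29, -41, 42, -40] -> [-40, 42, -41, 29, 11, 0, 26, -37, 17] -> [42, 29, 11, 26, 17] -> 3
  [-45, -19, 30, -48, 6, 17] -> [17, 6, -48, 30, -19, -45] -> [17, 30] -> 1
  [-34, -11, -8, -27] -> [-27, -8, -11, -34] -> [] -> 0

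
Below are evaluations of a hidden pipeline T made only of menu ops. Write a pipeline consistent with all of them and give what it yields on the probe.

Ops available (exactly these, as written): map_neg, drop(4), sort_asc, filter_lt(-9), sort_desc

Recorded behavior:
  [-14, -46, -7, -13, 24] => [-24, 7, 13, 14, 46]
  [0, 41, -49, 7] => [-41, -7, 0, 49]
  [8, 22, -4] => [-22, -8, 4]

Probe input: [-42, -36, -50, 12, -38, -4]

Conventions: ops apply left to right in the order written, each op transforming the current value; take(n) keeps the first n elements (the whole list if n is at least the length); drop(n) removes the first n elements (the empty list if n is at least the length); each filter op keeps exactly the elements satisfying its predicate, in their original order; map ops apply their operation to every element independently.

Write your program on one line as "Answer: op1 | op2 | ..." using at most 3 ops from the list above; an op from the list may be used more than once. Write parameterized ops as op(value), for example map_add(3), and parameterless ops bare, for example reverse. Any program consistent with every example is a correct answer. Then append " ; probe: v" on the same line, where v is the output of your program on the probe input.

sort_desc | map_neg ; probe: [-12, 4, 36, 38, 42, 50]

Check, running the answer program on each example:
  [-14, -46, -7, -13, 24] -> [24, -7, -13, -14, -46] -> [-24, 7, 13, 14, 46]
  [0, 41, -49, 7] -> [41, 7, 0, -49] -> [-41, -7, 0, 49]
  [8, 22, -4] -> [22, 8, -4] -> [-22, -8, 4]
  probe: [-42, -36, -50, 12, -38, -4] -> [12, -4, -36, -38, -42, -50] -> [-12, 4, 36, 38, 42, 50]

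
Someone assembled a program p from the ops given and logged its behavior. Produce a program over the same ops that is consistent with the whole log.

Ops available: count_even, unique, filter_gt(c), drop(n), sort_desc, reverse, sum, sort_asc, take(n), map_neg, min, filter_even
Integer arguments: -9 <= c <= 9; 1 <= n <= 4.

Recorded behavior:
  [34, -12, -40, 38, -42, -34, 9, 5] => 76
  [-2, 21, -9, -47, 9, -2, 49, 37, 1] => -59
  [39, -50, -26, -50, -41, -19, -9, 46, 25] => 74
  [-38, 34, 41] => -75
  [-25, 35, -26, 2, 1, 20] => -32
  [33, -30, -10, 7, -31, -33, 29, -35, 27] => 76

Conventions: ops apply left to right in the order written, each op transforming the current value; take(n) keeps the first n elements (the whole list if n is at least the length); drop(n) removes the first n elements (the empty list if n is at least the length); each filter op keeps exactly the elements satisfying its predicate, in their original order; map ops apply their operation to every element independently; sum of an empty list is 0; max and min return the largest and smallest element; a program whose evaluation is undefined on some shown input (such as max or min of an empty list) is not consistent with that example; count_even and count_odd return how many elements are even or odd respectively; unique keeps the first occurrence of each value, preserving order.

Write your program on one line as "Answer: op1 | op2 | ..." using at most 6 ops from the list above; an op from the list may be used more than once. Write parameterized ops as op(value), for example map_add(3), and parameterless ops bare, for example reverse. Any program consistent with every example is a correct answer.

drop(1) | map_neg | unique | sort_desc | sum

Check, running the answer program on each example:
  [34, -12, -40, 38, -42, -34, 9, 5] -> [-12, -40, 38, -42, -34, 9, 5] -> [12, 40, -38, 42, 34, -9, -5] -> [12, 40, -38, 42, 34, -9, -5] -> [42, 40, 34, 12, -5, -9, -38] -> 76
  [-2, 21, -9, -47, 9, -2, 49, 37, 1] -> [21, -9, -47, 9, -2, 49, 37, 1] -> [-21, 9, 47, -9, 2, -49, -37, -1] -> [-21, 9, 47, -9, 2, -49, -37, -1] -> [47, 9, 2, -1, -9, -21, -37, -49] -> -59
  [39, -50, -26, -50, -41, -19, -9, 46, 25] -> [-50, -26, -50, -41, -19, -9, 46, 25] -> [50, 26, 50, 41, 19, 9, -46, -25] -> [50, 26, 41, 19, 9, -46, -25] -> [50, 41, 26, 19, 9, -25, -46] -> 74
  [-38, 34, 41] -> [34, 41] -> [-34, -41] -> [-34, -41] -> [-34, -41] -> -75
  [-25, 35, -26, 2, 1, 20] -> [35, -26, 2, 1, 20] -> [-35, 26, -2, -1, -20] -> [-35, 26, -2, -1, -20] -> [26, -1, -2, -20, -35] -> -32
  [33, -30, -10, 7, -31, -33, 29, -35, 27] -> [-30, -10, 7, -31, -33, 29, -35, 27] -> [30, 10, -7, 31, 33, -29, 35, -27] -> [30, 10, -7, 31, 33, -29, 35, -27] -> [35, 33, 31, 30, 10, -7, -27, -29] -> 76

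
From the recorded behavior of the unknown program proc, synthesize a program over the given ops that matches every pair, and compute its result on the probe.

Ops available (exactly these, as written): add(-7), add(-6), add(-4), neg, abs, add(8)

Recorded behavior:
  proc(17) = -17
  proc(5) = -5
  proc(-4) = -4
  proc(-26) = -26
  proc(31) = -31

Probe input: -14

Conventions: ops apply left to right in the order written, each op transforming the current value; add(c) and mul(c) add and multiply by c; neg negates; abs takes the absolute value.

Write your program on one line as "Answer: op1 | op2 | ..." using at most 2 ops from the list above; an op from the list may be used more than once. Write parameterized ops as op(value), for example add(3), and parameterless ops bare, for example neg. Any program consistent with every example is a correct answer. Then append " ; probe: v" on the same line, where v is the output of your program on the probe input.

abs | neg ; probe: -14

Check, running the answer program on each example:
  17 -> 17 -> -17
  5 -> 5 -> -5
  -4 -> 4 -> -4
  -26 -> 26 -> -26
  31 -> 31 -> -31
  probe: -14 -> 14 -> -14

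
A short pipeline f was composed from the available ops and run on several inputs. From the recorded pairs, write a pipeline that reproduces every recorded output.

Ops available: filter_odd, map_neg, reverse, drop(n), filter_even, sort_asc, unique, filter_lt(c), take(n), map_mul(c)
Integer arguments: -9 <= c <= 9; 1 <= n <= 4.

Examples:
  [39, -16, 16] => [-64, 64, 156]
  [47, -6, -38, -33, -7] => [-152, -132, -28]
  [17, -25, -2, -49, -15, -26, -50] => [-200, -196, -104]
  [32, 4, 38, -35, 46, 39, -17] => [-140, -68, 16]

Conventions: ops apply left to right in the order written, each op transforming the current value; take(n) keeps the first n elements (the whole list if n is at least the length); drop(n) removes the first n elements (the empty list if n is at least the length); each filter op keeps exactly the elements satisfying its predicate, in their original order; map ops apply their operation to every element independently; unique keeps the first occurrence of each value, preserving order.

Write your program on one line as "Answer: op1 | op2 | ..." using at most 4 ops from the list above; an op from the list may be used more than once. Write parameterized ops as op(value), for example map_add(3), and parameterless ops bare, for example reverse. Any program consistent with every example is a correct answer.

sort_asc | map_neg | map_mul(-4) | take(3)

Check, running the answer program on each example:
  [39, -16, 16] -> [-16, 16, 39] -> [16, -16, -39] -> [-64, 64, 156] -> [-64, 64, 156]
  [47, -6, -38, -33, -7] -> [-38, -33, -7, -6, 47] -> [38, 33, 7, 6, -47] -> [-152, -132, -28, -24, 188] -> [-152, -132, -28]
  [17, -25, -2, -49, -15, -26, -50] -> [-50, -49, -26, -25, -15, -2, 17] -> [50, 49, 26, 25, 15, 2, -17] -> [-200, -196, -104, -100, -60, -8, 68] -> [-200, -196, -104]
  [32, 4, 38, -35, 46, 39, -17] -> [-35, -17, 4, 32, 38, 39, 46] -> [35, 17, -4, -32, -38, -39, -46] -> [-140, -68, 16, 128, 152, 156, 184] -> [-140, -68, 16]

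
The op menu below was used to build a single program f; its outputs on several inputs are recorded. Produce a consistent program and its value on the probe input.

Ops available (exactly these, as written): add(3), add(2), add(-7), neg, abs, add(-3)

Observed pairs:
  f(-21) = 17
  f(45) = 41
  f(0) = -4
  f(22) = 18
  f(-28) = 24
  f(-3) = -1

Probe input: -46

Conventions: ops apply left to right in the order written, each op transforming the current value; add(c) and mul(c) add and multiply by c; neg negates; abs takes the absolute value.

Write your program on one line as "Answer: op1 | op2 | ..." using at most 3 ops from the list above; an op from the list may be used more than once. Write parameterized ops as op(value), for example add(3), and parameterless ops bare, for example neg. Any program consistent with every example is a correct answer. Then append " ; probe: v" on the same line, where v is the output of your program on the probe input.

abs | add(-7) | add(3) ; probe: 42

Check, running the answer program on each example:
  -21 -> 21 -> 14 -> 17
  45 -> 45 -> 38 -> 41
  0 -> 0 -> -7 -> -4
  22 -> 22 -> 15 -> 18
  -28 -> 28 -> 21 -> 24
  -3 -> 3 -> -4 -> -1
  probe: -46 -> 46 -> 39 -> 42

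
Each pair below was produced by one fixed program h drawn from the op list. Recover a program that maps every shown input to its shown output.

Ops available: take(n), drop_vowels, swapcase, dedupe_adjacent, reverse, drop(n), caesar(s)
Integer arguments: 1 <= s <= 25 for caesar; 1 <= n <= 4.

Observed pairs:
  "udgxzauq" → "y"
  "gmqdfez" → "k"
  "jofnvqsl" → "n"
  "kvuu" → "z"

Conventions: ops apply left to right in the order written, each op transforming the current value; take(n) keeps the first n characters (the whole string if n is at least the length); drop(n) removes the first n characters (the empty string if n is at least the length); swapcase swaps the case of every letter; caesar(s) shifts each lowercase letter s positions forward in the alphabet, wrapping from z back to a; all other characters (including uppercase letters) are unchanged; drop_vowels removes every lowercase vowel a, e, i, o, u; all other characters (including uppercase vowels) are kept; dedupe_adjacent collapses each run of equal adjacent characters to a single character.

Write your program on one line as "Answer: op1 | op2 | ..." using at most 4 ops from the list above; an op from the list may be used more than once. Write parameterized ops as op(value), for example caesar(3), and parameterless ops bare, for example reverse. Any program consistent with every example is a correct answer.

caesar(4) | dedupe_adjacent | drop_vowels | take(1)

Check, running the answer program on each example:
  "udgxzauq" -> "yhkbdeyu" -> "yhkbdeyu" -> "yhkbdy" -> "y"
  "gmqdfez" -> "kquhjid" -> "kquhjid" -> "kqhjd" -> "k"
  "jofnvqsl" -> "nsjrzuwp" -> "nsjrzuwp" -> "nsjrzwp" -> "n"
  "kvuu" -> "ozyy" -> "ozy" -> "zy" -> "z"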